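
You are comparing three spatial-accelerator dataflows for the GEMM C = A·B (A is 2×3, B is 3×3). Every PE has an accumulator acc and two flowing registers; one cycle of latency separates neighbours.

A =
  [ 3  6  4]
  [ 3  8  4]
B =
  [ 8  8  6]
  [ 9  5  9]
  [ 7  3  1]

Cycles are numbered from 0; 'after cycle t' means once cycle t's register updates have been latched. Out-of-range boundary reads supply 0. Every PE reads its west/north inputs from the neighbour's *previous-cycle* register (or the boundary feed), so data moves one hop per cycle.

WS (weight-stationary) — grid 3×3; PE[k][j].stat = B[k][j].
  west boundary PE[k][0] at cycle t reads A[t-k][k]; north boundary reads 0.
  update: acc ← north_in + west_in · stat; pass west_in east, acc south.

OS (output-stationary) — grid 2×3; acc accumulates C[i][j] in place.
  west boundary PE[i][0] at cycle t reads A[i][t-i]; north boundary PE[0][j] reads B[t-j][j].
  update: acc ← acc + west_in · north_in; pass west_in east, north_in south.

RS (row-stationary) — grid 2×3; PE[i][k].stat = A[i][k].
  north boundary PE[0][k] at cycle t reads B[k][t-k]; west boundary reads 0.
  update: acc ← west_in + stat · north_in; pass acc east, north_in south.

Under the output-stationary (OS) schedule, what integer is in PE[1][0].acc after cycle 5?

Tracing OS — 2×3 array, target PE[1][0]:
  step 0 · PE0,0: acc=24; fwd→3 fwd↓8
  step 0 · PE1,0: acc=0; fwd→0 fwd↓0
  step 1 · PE0,0: acc=78; fwd→6 fwd↓9
  step 1 · PE1,0: acc=24; fwd→3 fwd↓8
  step 2 · PE0,0: acc=106; fwd→4 fwd↓7
  step 2 · PE1,0: acc=96; fwd→8 fwd↓9
  step 3 · PE0,0: acc=106; fwd→0 fwd↓0
  step 3 · PE1,0: acc=124; fwd→4 fwd↓7
  step 4 · PE0,0: acc=106; fwd→0 fwd↓0
  step 4 · PE1,0: acc=124; fwd→0 fwd↓0
  step 5 · PE0,0: acc=106; fwd→0 fwd↓0
  step 5 · PE1,0: acc=124; fwd→0 fwd↓0

PE[1][0].acc = 124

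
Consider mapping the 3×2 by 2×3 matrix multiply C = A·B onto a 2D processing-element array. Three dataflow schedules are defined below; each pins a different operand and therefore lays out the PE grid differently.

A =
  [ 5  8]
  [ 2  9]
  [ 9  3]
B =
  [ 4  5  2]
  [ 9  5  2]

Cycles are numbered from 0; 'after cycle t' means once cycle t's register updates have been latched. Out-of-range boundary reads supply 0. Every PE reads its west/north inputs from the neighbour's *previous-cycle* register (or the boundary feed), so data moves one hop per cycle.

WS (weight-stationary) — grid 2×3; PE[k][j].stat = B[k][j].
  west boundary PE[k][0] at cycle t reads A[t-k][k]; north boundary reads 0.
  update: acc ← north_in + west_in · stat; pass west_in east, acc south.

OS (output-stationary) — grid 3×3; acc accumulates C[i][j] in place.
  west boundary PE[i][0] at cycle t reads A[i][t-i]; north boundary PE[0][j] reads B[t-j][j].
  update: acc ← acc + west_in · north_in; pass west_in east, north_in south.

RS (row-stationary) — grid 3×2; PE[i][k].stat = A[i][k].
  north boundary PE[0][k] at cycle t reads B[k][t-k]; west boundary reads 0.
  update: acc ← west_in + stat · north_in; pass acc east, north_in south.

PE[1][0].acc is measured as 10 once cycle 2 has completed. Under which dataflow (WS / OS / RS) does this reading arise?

WS [2×3] PE[1][0] across cycles:
  t=0 PE[1][0]: acc=0 h=0 v=0
  t=1 PE[1][0]: acc=92 h=8 v=92
  t=2 PE[1][0]: acc=89 h=9 v=89
OS [3×3] PE[1][0] across cycles:
  t=0 PE[1][0]: acc=0 h=0 v=0
  t=1 PE[1][0]: acc=8 h=2 v=4
  t=2 PE[1][0]: acc=89 h=9 v=9
RS [3×2] PE[1][0] across cycles:
  t=0 PE[1][0]: acc=0 h=0 v=0
  t=1 PE[1][0]: acc=8 h=8 v=4
  t=2 PE[1][0]: acc=10 h=10 v=5

dataflow = RS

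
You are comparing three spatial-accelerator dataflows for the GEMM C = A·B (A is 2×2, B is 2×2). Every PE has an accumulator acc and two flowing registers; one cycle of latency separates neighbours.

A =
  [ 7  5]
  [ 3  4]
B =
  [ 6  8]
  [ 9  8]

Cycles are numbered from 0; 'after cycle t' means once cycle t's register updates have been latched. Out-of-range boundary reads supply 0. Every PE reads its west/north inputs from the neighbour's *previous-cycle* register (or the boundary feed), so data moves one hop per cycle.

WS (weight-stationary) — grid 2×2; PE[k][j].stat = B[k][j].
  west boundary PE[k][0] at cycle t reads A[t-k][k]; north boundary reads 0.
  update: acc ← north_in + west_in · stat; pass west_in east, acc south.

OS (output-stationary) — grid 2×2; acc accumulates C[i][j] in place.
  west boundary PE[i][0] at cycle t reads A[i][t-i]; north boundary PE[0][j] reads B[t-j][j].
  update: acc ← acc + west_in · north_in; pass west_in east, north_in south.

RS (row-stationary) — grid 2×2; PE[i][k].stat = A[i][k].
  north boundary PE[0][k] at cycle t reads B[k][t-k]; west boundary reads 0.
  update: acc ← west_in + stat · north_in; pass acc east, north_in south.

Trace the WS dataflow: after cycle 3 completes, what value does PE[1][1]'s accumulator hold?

PE[1][1].acc = 56

WS on a 2×2 grid — tracing PE[1][1] and its feeders:
  step 0 · PE0,1: acc=0; fwd→0 fwd↓0
  step 0 · PE1,0: acc=0; fwd→0 fwd↓0
  step 0 · PE1,1: acc=0; fwd→0 fwd↓0
  step 1 · PE0,1: acc=56; fwd→7 fwd↓56
  step 1 · PE1,0: acc=87; fwd→5 fwd↓87
  step 1 · PE1,1: acc=0; fwd→0 fwd↓0
  step 2 · PE0,1: acc=24; fwd→3 fwd↓24
  step 2 · PE1,0: acc=54; fwd→4 fwd↓54
  step 2 · PE1,1: acc=96; fwd→5 fwd↓96
  step 3 · PE0,1: acc=0; fwd→0 fwd↓0
  step 3 · PE1,0: acc=0; fwd→0 fwd↓0
  step 3 · PE1,1: acc=56; fwd→4 fwd↓56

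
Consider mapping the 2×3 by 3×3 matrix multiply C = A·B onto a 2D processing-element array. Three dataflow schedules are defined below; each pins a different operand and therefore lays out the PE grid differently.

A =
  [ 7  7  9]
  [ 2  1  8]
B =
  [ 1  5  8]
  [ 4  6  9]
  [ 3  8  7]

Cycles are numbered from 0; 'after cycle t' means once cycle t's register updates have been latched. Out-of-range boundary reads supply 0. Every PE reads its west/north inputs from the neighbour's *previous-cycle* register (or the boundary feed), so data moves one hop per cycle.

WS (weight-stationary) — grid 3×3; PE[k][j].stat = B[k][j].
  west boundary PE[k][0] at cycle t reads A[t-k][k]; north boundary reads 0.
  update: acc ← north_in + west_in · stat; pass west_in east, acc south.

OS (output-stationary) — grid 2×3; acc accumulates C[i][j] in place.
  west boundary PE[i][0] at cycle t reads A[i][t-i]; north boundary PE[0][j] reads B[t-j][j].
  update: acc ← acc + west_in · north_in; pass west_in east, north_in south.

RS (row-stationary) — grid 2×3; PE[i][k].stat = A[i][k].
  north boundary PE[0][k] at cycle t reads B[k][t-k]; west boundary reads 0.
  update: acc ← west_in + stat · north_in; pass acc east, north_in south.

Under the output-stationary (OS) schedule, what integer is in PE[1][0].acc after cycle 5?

PE[1][0].acc = 30

Tracing OS — 2×3 array, target PE[1][0]:
  c0 r0c0: 7 / 7 / 1
  c0 r1c0: 0 / 0 / 0
  c1 r0c0: 35 / 7 / 4
  c1 r1c0: 2 / 2 / 1
  c2 r0c0: 62 / 9 / 3
  c2 r1c0: 6 / 1 / 4
  c3 r0c0: 62 / 0 / 0
  c3 r1c0: 30 / 8 / 3
  c4 r0c0: 62 / 0 / 0
  c4 r1c0: 30 / 0 / 0
  c5 r0c0: 62 / 0 / 0
  c5 r1c0: 30 / 0 / 0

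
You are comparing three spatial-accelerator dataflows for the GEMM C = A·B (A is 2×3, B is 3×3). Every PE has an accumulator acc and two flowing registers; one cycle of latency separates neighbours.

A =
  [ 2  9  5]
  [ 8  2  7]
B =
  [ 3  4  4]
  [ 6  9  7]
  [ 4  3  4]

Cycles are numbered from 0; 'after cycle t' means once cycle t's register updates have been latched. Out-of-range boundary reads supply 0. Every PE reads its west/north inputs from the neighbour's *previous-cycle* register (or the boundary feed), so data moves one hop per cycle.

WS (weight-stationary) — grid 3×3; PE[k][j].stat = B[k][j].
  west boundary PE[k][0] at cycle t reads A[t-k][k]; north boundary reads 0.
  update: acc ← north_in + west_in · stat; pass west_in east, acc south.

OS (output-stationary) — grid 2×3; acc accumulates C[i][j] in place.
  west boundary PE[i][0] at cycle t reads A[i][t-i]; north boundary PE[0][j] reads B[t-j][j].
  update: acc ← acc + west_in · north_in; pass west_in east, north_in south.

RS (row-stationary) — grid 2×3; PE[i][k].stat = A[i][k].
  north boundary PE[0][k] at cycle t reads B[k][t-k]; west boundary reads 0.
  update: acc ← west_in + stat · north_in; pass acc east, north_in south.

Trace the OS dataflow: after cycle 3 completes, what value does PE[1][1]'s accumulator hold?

OS on a 2×3 grid — tracing PE[1][1] and its feeders:
  t=0 PE[0][1]: acc=0 h=0 v=0
  t=0 PE[1][0]: acc=0 h=0 v=0
  t=0 PE[1][1]: acc=0 h=0 v=0
  t=1 PE[0][1]: acc=8 h=2 v=4
  t=1 PE[1][0]: acc=24 h=8 v=3
  t=1 PE[1][1]: acc=0 h=0 v=0
  t=2 PE[0][1]: acc=89 h=9 v=9
  t=2 PE[1][0]: acc=36 h=2 v=6
  t=2 PE[1][1]: acc=32 h=8 v=4
  t=3 PE[0][1]: acc=104 h=5 v=3
  t=3 PE[1][0]: acc=64 h=7 v=4
  t=3 PE[1][1]: acc=50 h=2 v=9

PE[1][1].acc = 50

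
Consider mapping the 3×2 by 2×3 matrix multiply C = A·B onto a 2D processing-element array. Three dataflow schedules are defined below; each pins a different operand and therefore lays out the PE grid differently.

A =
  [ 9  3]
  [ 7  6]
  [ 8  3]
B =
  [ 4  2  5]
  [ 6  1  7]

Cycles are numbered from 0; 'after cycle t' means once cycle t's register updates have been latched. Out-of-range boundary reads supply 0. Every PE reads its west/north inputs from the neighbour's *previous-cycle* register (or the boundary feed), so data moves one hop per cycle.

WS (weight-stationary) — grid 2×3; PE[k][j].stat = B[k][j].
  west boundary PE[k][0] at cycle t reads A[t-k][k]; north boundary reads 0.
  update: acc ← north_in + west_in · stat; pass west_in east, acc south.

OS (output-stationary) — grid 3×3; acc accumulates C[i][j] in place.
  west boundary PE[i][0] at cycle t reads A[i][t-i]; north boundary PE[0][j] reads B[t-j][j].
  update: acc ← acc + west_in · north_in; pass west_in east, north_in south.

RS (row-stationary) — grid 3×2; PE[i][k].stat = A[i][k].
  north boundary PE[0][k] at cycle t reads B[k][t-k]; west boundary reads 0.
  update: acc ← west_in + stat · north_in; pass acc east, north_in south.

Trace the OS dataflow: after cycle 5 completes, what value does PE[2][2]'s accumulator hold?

OS on a 3×3 grid — tracing PE[2][2] and its feeders:
  c0 r1c2: 0 / 0 / 0
  c0 r2c1: 0 / 0 / 0
  c0 r2c2: 0 / 0 / 0
  c1 r1c2: 0 / 0 / 0
  c1 r2c1: 0 / 0 / 0
  c1 r2c2: 0 / 0 / 0
  c2 r1c2: 0 / 0 / 0
  c2 r2c1: 0 / 0 / 0
  c2 r2c2: 0 / 0 / 0
  c3 r1c2: 35 / 7 / 5
  c3 r2c1: 16 / 8 / 2
  c3 r2c2: 0 / 0 / 0
  c4 r1c2: 77 / 6 / 7
  c4 r2c1: 19 / 3 / 1
  c4 r2c2: 40 / 8 / 5
  c5 r1c2: 77 / 0 / 0
  c5 r2c1: 19 / 0 / 0
  c5 r2c2: 61 / 3 / 7

PE[2][2].acc = 61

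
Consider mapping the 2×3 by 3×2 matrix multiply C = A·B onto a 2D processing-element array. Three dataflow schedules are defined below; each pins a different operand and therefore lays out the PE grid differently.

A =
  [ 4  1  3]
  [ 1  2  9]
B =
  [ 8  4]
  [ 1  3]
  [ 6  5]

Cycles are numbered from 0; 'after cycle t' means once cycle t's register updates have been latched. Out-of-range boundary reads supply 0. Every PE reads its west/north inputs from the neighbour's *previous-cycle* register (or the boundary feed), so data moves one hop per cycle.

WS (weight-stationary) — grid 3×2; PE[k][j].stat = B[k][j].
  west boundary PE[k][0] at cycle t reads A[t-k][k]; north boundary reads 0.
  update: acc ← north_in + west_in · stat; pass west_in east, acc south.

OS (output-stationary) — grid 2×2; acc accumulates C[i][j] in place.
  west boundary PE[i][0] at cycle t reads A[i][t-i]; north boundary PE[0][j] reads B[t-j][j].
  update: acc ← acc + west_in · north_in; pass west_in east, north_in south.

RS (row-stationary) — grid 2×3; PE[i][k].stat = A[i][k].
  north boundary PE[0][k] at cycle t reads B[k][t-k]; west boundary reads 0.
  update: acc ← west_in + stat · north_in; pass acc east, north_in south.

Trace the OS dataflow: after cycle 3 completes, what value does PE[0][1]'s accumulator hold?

Tracing OS — 2×2 array, target PE[0][1]:
  after 0 — PE[0][0] acc=32, pass-E 4, pass-S 8
  after 0 — PE[0][1] acc=0, pass-E 0, pass-S 0
  after 1 — PE[0][0] acc=33, pass-E 1, pass-S 1
  after 1 — PE[0][1] acc=16, pass-E 4, pass-S 4
  after 2 — PE[0][0] acc=51, pass-E 3, pass-S 6
  after 2 — PE[0][1] acc=19, pass-E 1, pass-S 3
  after 3 — PE[0][0] acc=51, pass-E 0, pass-S 0
  after 3 — PE[0][1] acc=34, pass-E 3, pass-S 5

PE[0][1].acc = 34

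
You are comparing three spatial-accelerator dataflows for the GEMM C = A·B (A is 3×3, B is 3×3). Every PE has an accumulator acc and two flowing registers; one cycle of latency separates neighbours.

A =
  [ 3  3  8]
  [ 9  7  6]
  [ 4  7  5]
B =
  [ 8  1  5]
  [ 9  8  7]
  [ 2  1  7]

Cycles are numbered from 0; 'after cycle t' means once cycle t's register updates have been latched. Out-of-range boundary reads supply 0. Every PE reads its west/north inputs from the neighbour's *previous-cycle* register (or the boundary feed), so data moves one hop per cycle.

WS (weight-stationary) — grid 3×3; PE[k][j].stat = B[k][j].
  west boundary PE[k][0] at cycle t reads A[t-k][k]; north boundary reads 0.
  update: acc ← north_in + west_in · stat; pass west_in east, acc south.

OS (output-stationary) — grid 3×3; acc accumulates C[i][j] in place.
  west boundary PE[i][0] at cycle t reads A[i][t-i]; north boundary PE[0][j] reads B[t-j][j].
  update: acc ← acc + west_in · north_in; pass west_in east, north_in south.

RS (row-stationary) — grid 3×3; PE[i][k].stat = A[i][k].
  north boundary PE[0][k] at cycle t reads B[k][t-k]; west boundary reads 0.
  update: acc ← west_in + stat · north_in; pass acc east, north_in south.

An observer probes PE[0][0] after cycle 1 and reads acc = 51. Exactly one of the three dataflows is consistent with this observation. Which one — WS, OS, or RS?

Under WS (3×3), PE[0][0]:
  @0  [0,0]  acc 24  |  →3  ↓24
  @1  [0,0]  acc 72  |  →9  ↓72
Under OS (3×3), PE[0][0]:
  @0  [0,0]  acc 24  |  →3  ↓8
  @1  [0,0]  acc 51  |  →3  ↓9
Under RS (3×3), PE[0][0]:
  @0  [0,0]  acc 24  |  →24  ↓8
  @1  [0,0]  acc 3  |  →3  ↓1

dataflow = OS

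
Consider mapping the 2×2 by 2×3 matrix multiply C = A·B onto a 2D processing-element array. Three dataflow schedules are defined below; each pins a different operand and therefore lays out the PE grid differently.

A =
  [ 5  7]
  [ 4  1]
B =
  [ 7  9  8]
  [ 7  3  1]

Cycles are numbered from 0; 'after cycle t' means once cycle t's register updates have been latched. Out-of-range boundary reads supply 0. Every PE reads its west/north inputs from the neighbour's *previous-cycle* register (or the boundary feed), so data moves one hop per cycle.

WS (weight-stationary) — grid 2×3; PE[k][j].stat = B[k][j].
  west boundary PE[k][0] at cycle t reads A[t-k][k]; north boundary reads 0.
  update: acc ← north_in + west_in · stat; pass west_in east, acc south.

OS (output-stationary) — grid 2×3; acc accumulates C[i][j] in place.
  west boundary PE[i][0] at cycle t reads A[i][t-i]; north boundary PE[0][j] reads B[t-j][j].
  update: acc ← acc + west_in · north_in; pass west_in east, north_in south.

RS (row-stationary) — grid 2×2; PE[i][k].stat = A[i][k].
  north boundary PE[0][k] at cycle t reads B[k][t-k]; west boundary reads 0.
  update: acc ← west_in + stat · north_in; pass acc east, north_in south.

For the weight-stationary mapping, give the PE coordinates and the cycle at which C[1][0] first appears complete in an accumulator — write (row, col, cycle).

(row, col, cycle) = (1, 0, 2)

WS — PE[1][0] is where C[1][0] collects:
  [0] (1,0) acc=0 (h:0 v:0)
  [1] (1,0) acc=84 (h:7 v:84)
  [2] (1,0) acc=35 (h:1 v:35)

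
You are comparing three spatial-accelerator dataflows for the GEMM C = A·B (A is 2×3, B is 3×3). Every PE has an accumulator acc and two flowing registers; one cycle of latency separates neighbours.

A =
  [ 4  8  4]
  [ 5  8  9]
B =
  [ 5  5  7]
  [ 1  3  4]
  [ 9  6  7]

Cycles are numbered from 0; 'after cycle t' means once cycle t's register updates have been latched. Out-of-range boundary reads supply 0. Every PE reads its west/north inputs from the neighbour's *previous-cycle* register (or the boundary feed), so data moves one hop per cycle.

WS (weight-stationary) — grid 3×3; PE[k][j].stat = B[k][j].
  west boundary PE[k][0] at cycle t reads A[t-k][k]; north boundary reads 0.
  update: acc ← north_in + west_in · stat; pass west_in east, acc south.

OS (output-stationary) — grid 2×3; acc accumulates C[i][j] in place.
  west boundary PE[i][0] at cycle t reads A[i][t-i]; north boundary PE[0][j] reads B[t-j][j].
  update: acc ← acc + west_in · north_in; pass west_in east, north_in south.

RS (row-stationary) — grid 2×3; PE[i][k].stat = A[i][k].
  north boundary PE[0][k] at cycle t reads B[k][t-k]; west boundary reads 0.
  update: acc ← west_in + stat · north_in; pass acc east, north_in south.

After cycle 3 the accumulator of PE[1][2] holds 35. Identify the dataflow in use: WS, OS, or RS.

— WS: 3×3; PE[1][2] trace:
  t=0 PE[1][2]: acc=0 h=0 v=0
  t=1 PE[1][2]: acc=0 h=0 v=0
  t=2 PE[1][2]: acc=0 h=0 v=0
  t=3 PE[1][2]: acc=60 h=8 v=60
— OS: 2×3; PE[1][2] trace:
  t=0 PE[1][2]: acc=0 h=0 v=0
  t=1 PE[1][2]: acc=0 h=0 v=0
  t=2 PE[1][2]: acc=0 h=0 v=0
  t=3 PE[1][2]: acc=35 h=5 v=7
— RS: 2×3; PE[1][2] trace:
  t=0 PE[1][2]: acc=0 h=0 v=0
  t=1 PE[1][2]: acc=0 h=0 v=0
  t=2 PE[1][2]: acc=0 h=0 v=0
  t=3 PE[1][2]: acc=114 h=114 v=9

dataflow = OS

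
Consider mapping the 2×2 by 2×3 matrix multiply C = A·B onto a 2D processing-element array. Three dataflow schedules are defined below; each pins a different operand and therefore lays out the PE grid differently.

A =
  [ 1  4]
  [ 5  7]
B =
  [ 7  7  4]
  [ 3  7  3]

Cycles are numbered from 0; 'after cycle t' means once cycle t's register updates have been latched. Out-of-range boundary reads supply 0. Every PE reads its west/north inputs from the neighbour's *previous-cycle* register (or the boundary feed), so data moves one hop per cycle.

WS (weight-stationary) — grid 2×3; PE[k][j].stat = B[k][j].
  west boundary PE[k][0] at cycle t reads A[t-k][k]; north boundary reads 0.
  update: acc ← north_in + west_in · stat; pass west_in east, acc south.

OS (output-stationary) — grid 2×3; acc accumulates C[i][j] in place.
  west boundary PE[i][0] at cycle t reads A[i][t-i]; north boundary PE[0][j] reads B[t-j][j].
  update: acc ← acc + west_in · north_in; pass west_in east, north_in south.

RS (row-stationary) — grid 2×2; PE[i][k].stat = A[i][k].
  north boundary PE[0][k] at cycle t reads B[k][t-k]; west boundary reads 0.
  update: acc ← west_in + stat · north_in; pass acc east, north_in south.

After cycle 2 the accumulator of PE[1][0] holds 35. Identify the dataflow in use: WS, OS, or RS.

dataflow = RS

— WS: 2×3; PE[1][0] trace:
  cycle 0: PE[1][0] → acc 0, east 0, south 0
  cycle 1: PE[1][0] → acc 19, east 4, south 19
  cycle 2: PE[1][0] → acc 56, east 7, south 56
— OS: 2×3; PE[1][0] trace:
  cycle 0: PE[1][0] → acc 0, east 0, south 0
  cycle 1: PE[1][0] → acc 35, east 5, south 7
  cycle 2: PE[1][0] → acc 56, east 7, south 3
— RS: 2×2; PE[1][0] trace:
  cycle 0: PE[1][0] → acc 0, east 0, south 0
  cycle 1: PE[1][0] → acc 35, east 35, south 7
  cycle 2: PE[1][0] → acc 35, east 35, south 7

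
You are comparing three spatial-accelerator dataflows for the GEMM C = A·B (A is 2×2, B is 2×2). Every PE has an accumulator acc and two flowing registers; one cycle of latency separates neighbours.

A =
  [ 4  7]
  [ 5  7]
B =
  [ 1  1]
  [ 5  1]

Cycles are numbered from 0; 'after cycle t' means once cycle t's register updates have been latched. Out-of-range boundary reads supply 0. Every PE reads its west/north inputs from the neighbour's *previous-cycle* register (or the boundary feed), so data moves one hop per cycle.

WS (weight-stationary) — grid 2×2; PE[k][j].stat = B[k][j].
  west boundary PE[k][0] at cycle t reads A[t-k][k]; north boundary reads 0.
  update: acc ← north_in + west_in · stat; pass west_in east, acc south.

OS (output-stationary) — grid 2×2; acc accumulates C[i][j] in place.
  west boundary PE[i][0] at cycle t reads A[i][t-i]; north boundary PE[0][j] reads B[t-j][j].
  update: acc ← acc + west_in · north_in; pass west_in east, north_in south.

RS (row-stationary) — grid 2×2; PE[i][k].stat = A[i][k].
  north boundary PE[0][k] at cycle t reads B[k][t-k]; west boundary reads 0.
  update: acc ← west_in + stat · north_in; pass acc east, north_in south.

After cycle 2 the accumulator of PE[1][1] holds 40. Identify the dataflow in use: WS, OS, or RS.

Under WS (2×2), PE[1][1]:
  cycle 0: PE[1][1] → acc 0, east 0, south 0
  cycle 1: PE[1][1] → acc 0, east 0, south 0
  cycle 2: PE[1][1] → acc 11, east 7, south 11
Under OS (2×2), PE[1][1]:
  cycle 0: PE[1][1] → acc 0, east 0, south 0
  cycle 1: PE[1][1] → acc 0, east 0, south 0
  cycle 2: PE[1][1] → acc 5, east 5, south 1
Under RS (2×2), PE[1][1]:
  cycle 0: PE[1][1] → acc 0, east 0, south 0
  cycle 1: PE[1][1] → acc 0, east 0, south 0
  cycle 2: PE[1][1] → acc 40, east 40, south 5

dataflow = RS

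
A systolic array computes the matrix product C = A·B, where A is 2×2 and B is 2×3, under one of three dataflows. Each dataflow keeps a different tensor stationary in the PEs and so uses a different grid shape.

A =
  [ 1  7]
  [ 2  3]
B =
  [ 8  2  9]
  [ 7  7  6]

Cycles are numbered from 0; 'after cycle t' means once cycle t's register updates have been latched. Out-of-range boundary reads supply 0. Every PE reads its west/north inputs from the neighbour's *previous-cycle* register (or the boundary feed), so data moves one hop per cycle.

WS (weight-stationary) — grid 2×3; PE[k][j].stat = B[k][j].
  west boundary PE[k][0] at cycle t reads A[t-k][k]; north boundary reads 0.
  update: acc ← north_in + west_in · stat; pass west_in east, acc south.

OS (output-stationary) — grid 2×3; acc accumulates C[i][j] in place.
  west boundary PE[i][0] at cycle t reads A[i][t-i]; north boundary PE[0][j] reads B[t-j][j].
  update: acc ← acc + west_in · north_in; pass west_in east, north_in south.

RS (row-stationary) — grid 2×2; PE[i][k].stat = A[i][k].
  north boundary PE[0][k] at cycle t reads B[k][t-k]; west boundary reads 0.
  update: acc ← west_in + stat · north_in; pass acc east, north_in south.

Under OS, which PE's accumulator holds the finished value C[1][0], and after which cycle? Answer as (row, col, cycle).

(row, col, cycle) = (1, 0, 2)

OS: C[1][0] accumulates in PE[1][0]:
  c0 r1c0: 0 / 0 / 0
  c1 r1c0: 16 / 2 / 8
  c2 r1c0: 37 / 3 / 7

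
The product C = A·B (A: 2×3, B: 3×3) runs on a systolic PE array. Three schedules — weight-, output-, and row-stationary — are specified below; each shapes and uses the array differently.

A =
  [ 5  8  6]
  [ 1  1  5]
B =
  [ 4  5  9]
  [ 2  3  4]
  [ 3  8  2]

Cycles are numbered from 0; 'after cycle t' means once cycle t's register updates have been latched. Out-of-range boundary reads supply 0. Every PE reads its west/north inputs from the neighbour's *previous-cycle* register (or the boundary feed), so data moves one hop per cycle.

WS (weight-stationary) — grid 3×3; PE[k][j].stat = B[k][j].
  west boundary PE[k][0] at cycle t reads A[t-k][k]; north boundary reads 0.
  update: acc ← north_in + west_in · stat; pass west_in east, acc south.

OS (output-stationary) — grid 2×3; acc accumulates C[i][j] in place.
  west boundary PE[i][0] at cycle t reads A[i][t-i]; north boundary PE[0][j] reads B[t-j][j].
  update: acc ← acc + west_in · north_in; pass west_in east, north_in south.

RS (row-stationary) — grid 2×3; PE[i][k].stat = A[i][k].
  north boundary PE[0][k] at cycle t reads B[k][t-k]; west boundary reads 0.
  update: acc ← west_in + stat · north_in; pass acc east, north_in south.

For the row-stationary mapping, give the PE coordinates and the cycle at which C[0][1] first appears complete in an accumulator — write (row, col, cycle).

(row, col, cycle) = (0, 2, 3)

RS: C[0][1] accumulates in PE[0][2]:
  [0] (0,2) acc=0 (h:0 v:0)
  [1] (0,2) acc=0 (h:0 v:0)
  [2] (0,2) acc=54 (h:54 v:3)
  [3] (0,2) acc=97 (h:97 v:8)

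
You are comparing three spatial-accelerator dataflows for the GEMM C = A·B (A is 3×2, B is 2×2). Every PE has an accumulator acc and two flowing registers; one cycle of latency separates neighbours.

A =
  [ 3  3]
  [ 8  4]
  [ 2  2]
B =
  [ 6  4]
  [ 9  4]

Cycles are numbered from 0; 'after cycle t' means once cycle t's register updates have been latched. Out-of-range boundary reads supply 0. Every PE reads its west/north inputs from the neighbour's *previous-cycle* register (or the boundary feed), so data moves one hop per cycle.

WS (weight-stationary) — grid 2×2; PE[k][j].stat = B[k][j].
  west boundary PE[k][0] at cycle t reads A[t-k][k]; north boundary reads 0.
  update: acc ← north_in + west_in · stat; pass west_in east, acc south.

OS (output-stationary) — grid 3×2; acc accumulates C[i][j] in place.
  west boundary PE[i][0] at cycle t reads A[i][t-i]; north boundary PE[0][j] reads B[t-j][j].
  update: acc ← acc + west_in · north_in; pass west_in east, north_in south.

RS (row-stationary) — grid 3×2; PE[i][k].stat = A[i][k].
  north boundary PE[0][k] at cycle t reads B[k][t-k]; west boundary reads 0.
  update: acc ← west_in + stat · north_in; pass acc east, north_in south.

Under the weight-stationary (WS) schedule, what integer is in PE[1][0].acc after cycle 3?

PE[1][0].acc = 30

WS on a 2×2 grid — tracing PE[1][0] and its feeders:
  cycle 0: PE[0][0] → acc 18, east 3, south 18
  cycle 0: PE[1][0] → acc 0, east 0, south 0
  cycle 1: PE[0][0] → acc 48, east 8, south 48
  cycle 1: PE[1][0] → acc 45, east 3, south 45
  cycle 2: PE[0][0] → acc 12, east 2, south 12
  cycle 2: PE[1][0] → acc 84, east 4, south 84
  cycle 3: PE[0][0] → acc 0, east 0, south 0
  cycle 3: PE[1][0] → acc 30, east 2, south 30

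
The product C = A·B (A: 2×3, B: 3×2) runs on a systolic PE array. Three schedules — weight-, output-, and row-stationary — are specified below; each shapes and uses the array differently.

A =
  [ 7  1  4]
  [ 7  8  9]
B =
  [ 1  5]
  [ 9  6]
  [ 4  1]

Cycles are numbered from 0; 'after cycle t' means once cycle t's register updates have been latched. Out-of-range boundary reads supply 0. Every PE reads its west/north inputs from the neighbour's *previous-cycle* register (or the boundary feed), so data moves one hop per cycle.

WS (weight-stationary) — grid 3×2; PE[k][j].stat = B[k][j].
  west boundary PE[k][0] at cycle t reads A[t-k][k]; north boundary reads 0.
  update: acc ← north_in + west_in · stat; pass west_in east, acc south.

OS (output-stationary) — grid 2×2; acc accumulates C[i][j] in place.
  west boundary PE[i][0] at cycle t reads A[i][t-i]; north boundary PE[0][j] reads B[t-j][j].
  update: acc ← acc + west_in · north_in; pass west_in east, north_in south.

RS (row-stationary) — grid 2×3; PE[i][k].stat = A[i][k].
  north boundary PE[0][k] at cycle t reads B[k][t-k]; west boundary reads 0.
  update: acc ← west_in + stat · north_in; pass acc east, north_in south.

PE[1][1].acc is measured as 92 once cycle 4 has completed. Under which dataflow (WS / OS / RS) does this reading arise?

dataflow = OS

WS (3×2 grid), PE[1][1]:
  [0] (1,1) acc=0 (h:0 v:0)
  [1] (1,1) acc=0 (h:0 v:0)
  [2] (1,1) acc=41 (h:1 v:41)
  [3] (1,1) acc=83 (h:8 v:83)
  [4] (1,1) acc=0 (h:0 v:0)
OS (2×2 grid), PE[1][1]:
  [0] (1,1) acc=0 (h:0 v:0)
  [1] (1,1) acc=0 (h:0 v:0)
  [2] (1,1) acc=35 (h:7 v:5)
  [3] (1,1) acc=83 (h:8 v:6)
  [4] (1,1) acc=92 (h:9 v:1)
RS (2×3 grid), PE[1][1]:
  [0] (1,1) acc=0 (h:0 v:0)
  [1] (1,1) acc=0 (h:0 v:0)
  [2] (1,1) acc=79 (h:79 v:9)
  [3] (1,1) acc=83 (h:83 v:6)
  [4] (1,1) acc=0 (h:0 v:0)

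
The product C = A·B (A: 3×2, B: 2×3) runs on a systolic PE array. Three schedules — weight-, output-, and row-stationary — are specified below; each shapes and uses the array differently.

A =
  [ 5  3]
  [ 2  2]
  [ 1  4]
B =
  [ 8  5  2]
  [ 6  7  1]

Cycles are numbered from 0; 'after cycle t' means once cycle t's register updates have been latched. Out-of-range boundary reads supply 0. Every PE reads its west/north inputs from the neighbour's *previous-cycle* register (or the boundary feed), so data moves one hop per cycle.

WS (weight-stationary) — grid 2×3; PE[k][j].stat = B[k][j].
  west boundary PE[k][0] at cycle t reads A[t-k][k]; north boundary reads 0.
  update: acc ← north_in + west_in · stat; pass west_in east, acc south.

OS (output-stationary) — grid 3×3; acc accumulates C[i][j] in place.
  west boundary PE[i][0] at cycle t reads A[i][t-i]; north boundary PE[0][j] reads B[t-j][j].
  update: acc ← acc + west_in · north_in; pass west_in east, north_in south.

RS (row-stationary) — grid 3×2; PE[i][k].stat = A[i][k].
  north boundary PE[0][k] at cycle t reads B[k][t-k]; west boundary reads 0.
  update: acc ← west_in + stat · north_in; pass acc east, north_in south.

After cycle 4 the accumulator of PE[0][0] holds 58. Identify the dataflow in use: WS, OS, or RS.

dataflow = OS

WS (2×3 grid), PE[0][0]:
  t=0 PE[0][0]: acc=40 h=5 v=40
  t=1 PE[0][0]: acc=16 h=2 v=16
  t=2 PE[0][0]: acc=8 h=1 v=8
  t=3 PE[0][0]: acc=0 h=0 v=0
  t=4 PE[0][0]: acc=0 h=0 v=0
OS (3×3 grid), PE[0][0]:
  t=0 PE[0][0]: acc=40 h=5 v=8
  t=1 PE[0][0]: acc=58 h=3 v=6
  t=2 PE[0][0]: acc=58 h=0 v=0
  t=3 PE[0][0]: acc=58 h=0 v=0
  t=4 PE[0][0]: acc=58 h=0 v=0
RS (3×2 grid), PE[0][0]:
  t=0 PE[0][0]: acc=40 h=40 v=8
  t=1 PE[0][0]: acc=25 h=25 v=5
  t=2 PE[0][0]: acc=10 h=10 v=2
  t=3 PE[0][0]: acc=0 h=0 v=0
  t=4 PE[0][0]: acc=0 h=0 v=0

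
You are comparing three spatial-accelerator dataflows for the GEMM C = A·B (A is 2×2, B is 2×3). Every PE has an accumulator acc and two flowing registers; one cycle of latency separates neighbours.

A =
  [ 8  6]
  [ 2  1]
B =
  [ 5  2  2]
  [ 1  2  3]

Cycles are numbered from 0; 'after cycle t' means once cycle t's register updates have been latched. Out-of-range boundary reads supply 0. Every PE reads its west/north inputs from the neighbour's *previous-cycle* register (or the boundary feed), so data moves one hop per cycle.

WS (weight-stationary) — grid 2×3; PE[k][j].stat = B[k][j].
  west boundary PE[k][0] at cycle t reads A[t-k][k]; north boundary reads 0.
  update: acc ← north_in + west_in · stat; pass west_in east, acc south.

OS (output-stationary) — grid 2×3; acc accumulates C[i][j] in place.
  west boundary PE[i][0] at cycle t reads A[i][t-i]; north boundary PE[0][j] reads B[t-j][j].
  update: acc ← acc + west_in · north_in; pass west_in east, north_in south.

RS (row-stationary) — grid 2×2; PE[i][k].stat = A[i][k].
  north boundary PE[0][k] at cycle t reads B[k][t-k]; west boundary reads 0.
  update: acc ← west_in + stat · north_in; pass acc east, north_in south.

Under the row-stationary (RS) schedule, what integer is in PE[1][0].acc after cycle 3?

PE[1][0].acc = 4

Tracing RS — 2×2 array, target PE[1][0]:
  cycle 0: PE[0][0] → acc 40, east 40, south 5
  cycle 0: PE[1][0] → acc 0, east 0, south 0
  cycle 1: PE[0][0] → acc 16, east 16, south 2
  cycle 1: PE[1][0] → acc 10, east 10, south 5
  cycle 2: PE[0][0] → acc 16, east 16, south 2
  cycle 2: PE[1][0] → acc 4, east 4, south 2
  cycle 3: PE[0][0] → acc 0, east 0, south 0
  cycle 3: PE[1][0] → acc 4, east 4, south 2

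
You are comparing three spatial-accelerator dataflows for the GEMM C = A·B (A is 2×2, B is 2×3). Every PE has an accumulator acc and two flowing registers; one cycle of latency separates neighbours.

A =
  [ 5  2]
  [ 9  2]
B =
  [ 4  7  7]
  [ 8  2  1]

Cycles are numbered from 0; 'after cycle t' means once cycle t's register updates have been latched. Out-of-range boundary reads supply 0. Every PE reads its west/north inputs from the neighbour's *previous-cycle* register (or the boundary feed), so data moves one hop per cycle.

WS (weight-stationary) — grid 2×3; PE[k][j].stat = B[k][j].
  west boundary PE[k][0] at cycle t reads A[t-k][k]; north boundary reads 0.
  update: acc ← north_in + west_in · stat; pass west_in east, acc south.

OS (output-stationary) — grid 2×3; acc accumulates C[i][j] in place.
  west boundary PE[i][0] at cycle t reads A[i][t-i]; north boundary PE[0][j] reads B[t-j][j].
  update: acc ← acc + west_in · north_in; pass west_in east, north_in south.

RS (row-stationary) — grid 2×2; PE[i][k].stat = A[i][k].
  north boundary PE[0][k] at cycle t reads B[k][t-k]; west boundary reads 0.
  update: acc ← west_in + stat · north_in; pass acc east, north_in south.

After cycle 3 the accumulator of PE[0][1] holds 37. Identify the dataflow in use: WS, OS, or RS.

WS (2×3 grid), PE[0][1]:
  after 0 — PE[0][1] acc=0, pass-E 0, pass-S 0
  after 1 — PE[0][1] acc=35, pass-E 5, pass-S 35
  after 2 — PE[0][1] acc=63, pass-E 9, pass-S 63
  after 3 — PE[0][1] acc=0, pass-E 0, pass-S 0
OS (2×3 grid), PE[0][1]:
  after 0 — PE[0][1] acc=0, pass-E 0, pass-S 0
  after 1 — PE[0][1] acc=35, pass-E 5, pass-S 7
  after 2 — PE[0][1] acc=39, pass-E 2, pass-S 2
  after 3 — PE[0][1] acc=39, pass-E 0, pass-S 0
RS (2×2 grid), PE[0][1]:
  after 0 — PE[0][1] acc=0, pass-E 0, pass-S 0
  after 1 — PE[0][1] acc=36, pass-E 36, pass-S 8
  after 2 — PE[0][1] acc=39, pass-E 39, pass-S 2
  after 3 — PE[0][1] acc=37, pass-E 37, pass-S 1

dataflow = RS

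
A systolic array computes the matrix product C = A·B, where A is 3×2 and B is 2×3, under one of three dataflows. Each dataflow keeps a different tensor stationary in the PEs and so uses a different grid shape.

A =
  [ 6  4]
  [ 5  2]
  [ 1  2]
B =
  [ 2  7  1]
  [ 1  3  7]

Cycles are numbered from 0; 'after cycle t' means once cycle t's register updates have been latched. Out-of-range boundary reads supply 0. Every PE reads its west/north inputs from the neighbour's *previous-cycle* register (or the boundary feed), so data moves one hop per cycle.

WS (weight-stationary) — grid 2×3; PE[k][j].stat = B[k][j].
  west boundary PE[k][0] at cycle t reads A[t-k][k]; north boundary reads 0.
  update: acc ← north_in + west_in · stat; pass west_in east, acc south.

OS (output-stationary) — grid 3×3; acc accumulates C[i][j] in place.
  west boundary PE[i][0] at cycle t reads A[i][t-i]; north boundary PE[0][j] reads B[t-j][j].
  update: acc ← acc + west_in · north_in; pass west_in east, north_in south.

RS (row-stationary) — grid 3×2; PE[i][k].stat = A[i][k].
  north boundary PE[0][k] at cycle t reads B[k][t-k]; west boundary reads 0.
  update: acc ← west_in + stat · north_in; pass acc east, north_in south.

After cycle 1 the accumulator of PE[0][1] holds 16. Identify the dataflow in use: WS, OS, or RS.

dataflow = RS

WS [2×3] PE[0][1] across cycles:
  @0  [0,1]  acc 0  |  →0  ↓0
  @1  [0,1]  acc 42  |  →6  ↓42
OS [3×3] PE[0][1] across cycles:
  @0  [0,1]  acc 0  |  →0  ↓0
  @1  [0,1]  acc 42  |  →6  ↓7
RS [3×2] PE[0][1] across cycles:
  @0  [0,1]  acc 0  |  →0  ↓0
  @1  [0,1]  acc 16  |  →16  ↓1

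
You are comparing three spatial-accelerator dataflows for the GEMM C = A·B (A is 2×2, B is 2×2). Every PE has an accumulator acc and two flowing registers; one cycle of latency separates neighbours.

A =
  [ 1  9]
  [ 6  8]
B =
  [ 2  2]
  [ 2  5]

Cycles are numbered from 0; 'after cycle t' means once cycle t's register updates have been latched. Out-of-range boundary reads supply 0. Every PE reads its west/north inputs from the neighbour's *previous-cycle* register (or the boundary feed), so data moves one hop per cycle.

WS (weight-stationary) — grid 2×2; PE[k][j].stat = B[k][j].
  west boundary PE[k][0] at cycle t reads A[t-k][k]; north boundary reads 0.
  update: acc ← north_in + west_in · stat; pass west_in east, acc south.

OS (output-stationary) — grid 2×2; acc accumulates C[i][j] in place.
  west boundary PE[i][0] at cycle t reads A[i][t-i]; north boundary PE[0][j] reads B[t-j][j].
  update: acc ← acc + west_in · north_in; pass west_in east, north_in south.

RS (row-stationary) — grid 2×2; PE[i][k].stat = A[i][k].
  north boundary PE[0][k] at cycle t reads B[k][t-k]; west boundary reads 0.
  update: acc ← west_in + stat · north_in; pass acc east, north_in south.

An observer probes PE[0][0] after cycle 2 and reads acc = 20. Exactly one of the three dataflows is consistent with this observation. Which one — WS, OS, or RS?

— WS: 2×2; PE[0][0] trace:
  step 0 · PE0,0: acc=2; fwd→1 fwd↓2
  step 1 · PE0,0: acc=12; fwd→6 fwd↓12
  step 2 · PE0,0: acc=0; fwd→0 fwd↓0
— OS: 2×2; PE[0][0] trace:
  step 0 · PE0,0: acc=2; fwd→1 fwd↓2
  step 1 · PE0,0: acc=20; fwd→9 fwd↓2
  step 2 · PE0,0: acc=20; fwd→0 fwd↓0
— RS: 2×2; PE[0][0] trace:
  step 0 · PE0,0: acc=2; fwd→2 fwd↓2
  step 1 · PE0,0: acc=2; fwd→2 fwd↓2
  step 2 · PE0,0: acc=0; fwd→0 fwd↓0

dataflow = OS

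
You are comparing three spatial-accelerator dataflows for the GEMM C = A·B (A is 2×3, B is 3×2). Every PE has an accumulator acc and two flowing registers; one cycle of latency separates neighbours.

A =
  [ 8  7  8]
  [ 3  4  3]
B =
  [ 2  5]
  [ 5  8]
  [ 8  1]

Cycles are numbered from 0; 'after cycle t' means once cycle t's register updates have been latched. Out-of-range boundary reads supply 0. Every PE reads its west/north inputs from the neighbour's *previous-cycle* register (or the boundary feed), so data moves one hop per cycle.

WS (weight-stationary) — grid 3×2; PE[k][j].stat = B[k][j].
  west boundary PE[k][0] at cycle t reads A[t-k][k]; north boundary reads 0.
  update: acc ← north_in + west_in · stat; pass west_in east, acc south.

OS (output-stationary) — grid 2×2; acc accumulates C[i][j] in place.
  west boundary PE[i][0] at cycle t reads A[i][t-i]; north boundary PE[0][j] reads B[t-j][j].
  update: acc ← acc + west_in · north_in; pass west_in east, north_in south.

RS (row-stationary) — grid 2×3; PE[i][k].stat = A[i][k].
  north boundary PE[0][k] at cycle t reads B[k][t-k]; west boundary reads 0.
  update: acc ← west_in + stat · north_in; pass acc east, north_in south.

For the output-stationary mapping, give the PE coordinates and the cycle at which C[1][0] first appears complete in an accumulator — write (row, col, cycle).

OS — PE[1][0] is where C[1][0] collects:
  step 0 · PE1,0: acc=0; fwd→0 fwd↓0
  step 1 · PE1,0: acc=6; fwd→3 fwd↓2
  step 2 · PE1,0: acc=26; fwd→4 fwd↓5
  step 3 · PE1,0: acc=50; fwd→3 fwd↓8

(row, col, cycle) = (1, 0, 3)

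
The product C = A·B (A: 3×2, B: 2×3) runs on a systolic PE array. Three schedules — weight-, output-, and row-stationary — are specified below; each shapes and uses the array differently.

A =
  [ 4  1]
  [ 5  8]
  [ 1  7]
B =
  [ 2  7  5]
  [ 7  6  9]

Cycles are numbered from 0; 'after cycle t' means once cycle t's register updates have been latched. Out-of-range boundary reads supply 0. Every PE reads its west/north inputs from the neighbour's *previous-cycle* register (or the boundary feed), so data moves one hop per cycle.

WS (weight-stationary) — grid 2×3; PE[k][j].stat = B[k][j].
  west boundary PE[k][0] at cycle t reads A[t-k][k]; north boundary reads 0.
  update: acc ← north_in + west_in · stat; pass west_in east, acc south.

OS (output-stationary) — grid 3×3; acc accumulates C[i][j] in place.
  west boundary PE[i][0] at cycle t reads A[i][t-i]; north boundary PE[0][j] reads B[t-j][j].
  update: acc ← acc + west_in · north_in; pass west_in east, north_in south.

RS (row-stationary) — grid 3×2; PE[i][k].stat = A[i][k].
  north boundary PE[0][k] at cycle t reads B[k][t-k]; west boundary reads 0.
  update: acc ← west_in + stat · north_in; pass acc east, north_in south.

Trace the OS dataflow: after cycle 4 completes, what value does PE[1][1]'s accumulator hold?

OS on a 3×3 grid — tracing PE[1][1] and its feeders:
  [0] (0,1) acc=0 (h:0 v:0)
  [0] (1,0) acc=0 (h:0 v:0)
  [0] (1,1) acc=0 (h:0 v:0)
  [1] (0,1) acc=28 (h:4 v:7)
  [1] (1,0) acc=10 (h:5 v:2)
  [1] (1,1) acc=0 (h:0 v:0)
  [2] (0,1) acc=34 (h:1 v:6)
  [2] (1,0) acc=66 (h:8 v:7)
  [2] (1,1) acc=35 (h:5 v:7)
  [3] (0,1) acc=34 (h:0 v:0)
  [3] (1,0) acc=66 (h:0 v:0)
  [3] (1,1) acc=83 (h:8 v:6)
  [4] (0,1) acc=34 (h:0 v:0)
  [4] (1,0) acc=66 (h:0 v:0)
  [4] (1,1) acc=83 (h:0 v:0)

PE[1][1].acc = 83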